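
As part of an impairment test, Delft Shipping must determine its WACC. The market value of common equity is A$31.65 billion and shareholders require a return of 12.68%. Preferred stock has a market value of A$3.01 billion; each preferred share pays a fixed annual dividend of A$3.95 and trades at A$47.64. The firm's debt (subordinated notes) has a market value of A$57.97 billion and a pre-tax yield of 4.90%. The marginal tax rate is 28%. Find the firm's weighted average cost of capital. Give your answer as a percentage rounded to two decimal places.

6.81%

Cost of preferred: Rp = 3.95 / 47.64 = 8.2914%.
Total capital V = 31.65 + 3.01 + 57.97 = 92.63.
Equity: weight = 31.65/92.63 = 0.3417; cost = 12.68%.
Preferred: weight = 3.01/92.63 = 0.0325; cost = 8.2914%.
Subordinated notes: weight = 57.97/92.63 = 0.6258; after-tax cost = 4.9% × (1 − 28%) = 3.5280%.
WACC = 0.3417 × 12.6800% + 0.0325 × 8.2914% + 0.6258 × 3.5280% = 6.8099%.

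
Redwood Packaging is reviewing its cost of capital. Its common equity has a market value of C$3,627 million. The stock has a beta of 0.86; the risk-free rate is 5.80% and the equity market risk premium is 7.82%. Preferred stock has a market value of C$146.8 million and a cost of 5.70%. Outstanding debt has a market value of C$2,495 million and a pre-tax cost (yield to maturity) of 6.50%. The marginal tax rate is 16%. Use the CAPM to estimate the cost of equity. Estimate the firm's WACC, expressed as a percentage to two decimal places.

Cost of equity via CAPM: Re = 5.8% + 0.86 × 7.82% = 12.5252%.
Total capital V = 3627 + 146.8 + 2495 = 6268.8.
Equity: weight = 3627/6268.8 = 0.5786; cost = 12.5252%.
Preferred: weight = 146.8/6268.8 = 0.0234; cost = 5.7%.
Debt: weight = 2495/6268.8 = 0.3980; after-tax cost = 6.5% × (1 − 16%) = 5.4600%.
WACC = 0.5786 × 12.5252% + 0.0234 × 5.7000% + 0.3980 × 5.4600% = 9.5534%.

9.55%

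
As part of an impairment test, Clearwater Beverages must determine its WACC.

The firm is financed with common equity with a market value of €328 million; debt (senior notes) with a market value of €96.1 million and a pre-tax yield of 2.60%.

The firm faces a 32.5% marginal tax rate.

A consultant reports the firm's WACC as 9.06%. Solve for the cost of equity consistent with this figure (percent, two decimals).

Total capital V = 328 + 96.1 = 424.1.
Equity weight = 328/424.1 = 0.7734.
Senior notes weight = 96.1/424.1 = 0.2266.
Debt contribution = 0.2266 × 2.6% × (1 − 32.5%) = 0.3977%.
Required equity contribution = 9.06% − 0.3977% = 8.6623%.
Re = 8.6623% / 0.7734 = 11.2003%.

11.20%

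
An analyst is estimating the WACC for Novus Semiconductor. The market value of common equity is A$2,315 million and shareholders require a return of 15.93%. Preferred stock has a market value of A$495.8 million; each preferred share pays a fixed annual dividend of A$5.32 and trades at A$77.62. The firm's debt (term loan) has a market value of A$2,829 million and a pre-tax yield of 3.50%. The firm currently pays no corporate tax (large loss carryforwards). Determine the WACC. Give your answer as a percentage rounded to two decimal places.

Cost of preferred: Rp = 5.32 / 77.62 = 6.8539%.
Total capital V = 2315 + 495.8 + 2829 = 5639.8.
Equity: weight = 2315/5639.8 = 0.4105; cost = 15.93%.
Preferred: weight = 495.8/5639.8 = 0.0879; cost = 6.8539%.
Term loan: weight = 2829/5639.8 = 0.5016; after-tax cost = 3.5% × (1 − 0%) = 3.5000%.
WACC = 0.4105 × 15.9300% + 0.0879 × 6.8539% + 0.5016 × 3.5000% = 8.8971%.

8.90%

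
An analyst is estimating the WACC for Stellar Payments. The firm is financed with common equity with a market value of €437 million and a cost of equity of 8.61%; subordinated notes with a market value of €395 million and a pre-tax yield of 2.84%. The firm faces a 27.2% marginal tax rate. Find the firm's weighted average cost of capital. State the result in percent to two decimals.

5.50%

Total capital V = 437 + 395 = 832.
Equity: weight = 437/832 = 0.5252; cost = 8.61%.
Subordinated notes: weight = 395/832 = 0.4748; after-tax cost = 2.84% × (1 − 27.2%) = 2.0675%.
WACC = 0.5252 × 8.6100% + 0.4748 × 2.0675% = 5.5039%.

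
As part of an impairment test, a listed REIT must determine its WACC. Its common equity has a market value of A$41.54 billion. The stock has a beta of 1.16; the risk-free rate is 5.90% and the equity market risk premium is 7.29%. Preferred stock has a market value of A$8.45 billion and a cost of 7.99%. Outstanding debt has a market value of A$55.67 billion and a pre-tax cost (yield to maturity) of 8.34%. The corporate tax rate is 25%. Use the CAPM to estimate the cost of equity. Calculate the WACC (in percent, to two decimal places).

Cost of equity via CAPM: Re = 5.9% + 1.16 × 7.29% = 14.3564%.
Total capital V = 41.54 + 8.45 + 55.67 = 105.66.
Equity: weight = 41.54/105.66 = 0.3931; cost = 14.3564%.
Preferred: weight = 8.45/105.66 = 0.0800; cost = 7.99%.
Debt: weight = 55.67/105.66 = 0.5269; after-tax cost = 8.34% × (1 − 25%) = 6.2550%.
WACC = 0.3931 × 14.3564% + 0.0800 × 7.9900% + 0.5269 × 6.2550% = 9.5788%.

9.58%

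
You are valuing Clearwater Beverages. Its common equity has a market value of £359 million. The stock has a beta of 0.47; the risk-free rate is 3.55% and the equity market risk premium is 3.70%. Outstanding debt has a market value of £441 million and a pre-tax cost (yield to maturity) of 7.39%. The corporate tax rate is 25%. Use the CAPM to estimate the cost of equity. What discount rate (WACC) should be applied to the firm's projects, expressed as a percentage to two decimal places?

5.43%

Cost of equity via CAPM: Re = 3.55% + 0.47 × 3.7% = 5.2890%.
Total capital V = 359 + 441 = 800.
Equity: weight = 359/800 = 0.4487; cost = 5.289%.
Debt: weight = 441/800 = 0.5513; after-tax cost = 7.39% × (1 − 25%) = 5.5425%.
WACC = 0.4487 × 5.2890% + 0.5513 × 5.5425% = 5.4287%.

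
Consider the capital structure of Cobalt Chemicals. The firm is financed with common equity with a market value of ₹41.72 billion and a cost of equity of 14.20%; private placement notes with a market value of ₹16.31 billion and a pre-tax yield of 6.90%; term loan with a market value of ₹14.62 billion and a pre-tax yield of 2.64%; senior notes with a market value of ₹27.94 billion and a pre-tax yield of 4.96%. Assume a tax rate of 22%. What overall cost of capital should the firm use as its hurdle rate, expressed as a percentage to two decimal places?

8.14%

Total capital V = 41.72 + 16.31 + 14.62 + 27.94 = 100.59.
Equity: weight = 41.72/100.59 = 0.4148; cost = 14.2%.
Private placement notes: weight = 16.31/100.59 = 0.1621; after-tax cost = 6.9% × (1 − 22%) = 5.3820%.
Term loan: weight = 14.62/100.59 = 0.1453; after-tax cost = 2.64% × (1 − 22%) = 2.0592%.
Senior notes: weight = 27.94/100.59 = 0.2778; after-tax cost = 4.96% × (1 − 22%) = 3.8688%.
WACC = 0.4148 × 14.2000% + 0.1621 × 5.3820% + 0.1453 × 2.0592% + 0.2778 × 3.8688% = 8.1360%.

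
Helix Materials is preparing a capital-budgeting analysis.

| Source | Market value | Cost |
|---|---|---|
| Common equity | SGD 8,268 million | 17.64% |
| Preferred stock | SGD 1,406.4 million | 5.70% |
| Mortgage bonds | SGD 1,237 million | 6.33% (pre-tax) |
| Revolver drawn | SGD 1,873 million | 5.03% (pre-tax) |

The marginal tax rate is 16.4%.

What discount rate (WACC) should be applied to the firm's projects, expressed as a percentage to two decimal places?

Total capital V = 8268 + 1406.4 + 1237 + 1873 = 12784.4.
Equity: weight = 8268/12784.4 = 0.6467; cost = 17.64%.
Preferred: weight = 1406.4/12784.4 = 0.1100; cost = 5.7%.
Mortgage bonds: weight = 1237/12784.4 = 0.0968; after-tax cost = 6.33% × (1 − 16.4%) = 5.2919%.
Revolver drawn: weight = 1873/12784.4 = 0.1465; after-tax cost = 5.03% × (1 − 16.4%) = 4.2051%.
WACC = 0.6467 × 17.6400% + 0.1100 × 5.7000% + 0.0968 × 5.2919% + 0.1465 × 4.2051% = 13.1634%.

13.16%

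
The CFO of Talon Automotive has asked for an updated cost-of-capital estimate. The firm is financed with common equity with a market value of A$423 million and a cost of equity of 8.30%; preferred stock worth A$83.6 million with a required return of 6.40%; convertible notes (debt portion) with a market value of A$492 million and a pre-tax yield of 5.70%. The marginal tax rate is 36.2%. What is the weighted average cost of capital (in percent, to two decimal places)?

5.84%

Total capital V = 423 + 83.6 + 492 = 998.6.
Equity: weight = 423/998.6 = 0.4236; cost = 8.3%.
Preferred: weight = 83.6/998.6 = 0.0837; cost = 6.4%.
Convertible notes (debt portion): weight = 492/998.6 = 0.4927; after-tax cost = 5.7% × (1 − 36.2%) = 3.6366%.
WACC = 0.4236 × 8.3000% + 0.0837 × 6.4000% + 0.4927 × 3.6366% = 5.8433%.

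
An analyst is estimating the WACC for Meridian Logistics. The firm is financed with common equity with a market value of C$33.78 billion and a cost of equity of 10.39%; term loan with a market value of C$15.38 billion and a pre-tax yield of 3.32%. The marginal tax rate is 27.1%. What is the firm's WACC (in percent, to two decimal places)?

7.90%

Total capital V = 33.78 + 15.38 = 49.16.
Equity: weight = 33.78/49.16 = 0.6871; cost = 10.39%.
Term loan: weight = 15.38/49.16 = 0.3129; after-tax cost = 3.32% × (1 − 27.1%) = 2.4203%.
WACC = 0.6871 × 10.3900% + 0.3129 × 2.4203% = 7.8966%.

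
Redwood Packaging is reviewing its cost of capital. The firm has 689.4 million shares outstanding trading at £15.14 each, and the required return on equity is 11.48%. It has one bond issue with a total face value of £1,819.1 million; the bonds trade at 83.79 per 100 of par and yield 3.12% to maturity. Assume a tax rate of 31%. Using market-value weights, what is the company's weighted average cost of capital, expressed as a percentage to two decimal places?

10.29%

Market value of equity E = 15.14 × 689.4m = 10437.516m. Market value of debt D = 1819.1m × 83.79/100 = 1524.22389m.
Total capital V = 10437.516 + 1524.22389 = 11961.73989.
Equity: weight = 10437.516/11961.73989 = 0.8726; cost = 11.48%.
Bonds outstanding: weight = 1524.22389/11961.73989 = 0.1274; after-tax cost = 3.12% × (1 − 31%) = 2.1528%.
WACC = 0.8726 × 11.4800% + 0.1274 × 2.1528% = 10.2915%.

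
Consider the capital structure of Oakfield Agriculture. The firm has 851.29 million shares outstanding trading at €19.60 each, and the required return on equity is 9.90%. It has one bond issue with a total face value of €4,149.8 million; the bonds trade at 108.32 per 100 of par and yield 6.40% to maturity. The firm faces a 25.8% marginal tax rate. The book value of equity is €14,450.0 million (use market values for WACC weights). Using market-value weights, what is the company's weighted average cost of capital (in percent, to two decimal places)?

8.81%

Market value of equity E = 19.6 × 851.29m = 16685.284m. Market value of debt D = 4149.8m × 108.32/100 = 4495.06336m.
Total capital V = 16685.284 + 4495.06336 = 21180.34736.
Equity: weight = 16685.284/21180.34736 = 0.7878; cost = 9.9%.
Bonds outstanding: weight = 4495.06336/21180.34736 = 0.2122; after-tax cost = 6.4% × (1 − 25.8%) = 4.7488%.
WACC = 0.7878 × 9.9000% + 0.2122 × 4.7488% = 8.8068%.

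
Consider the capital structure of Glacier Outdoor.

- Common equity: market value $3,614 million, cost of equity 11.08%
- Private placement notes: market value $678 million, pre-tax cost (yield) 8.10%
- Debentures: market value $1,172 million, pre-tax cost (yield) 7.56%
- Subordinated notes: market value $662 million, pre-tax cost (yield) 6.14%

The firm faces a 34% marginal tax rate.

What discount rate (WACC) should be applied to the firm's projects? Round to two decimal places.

8.52%

Total capital V = 3614 + 678 + 1172 + 662 = 6126.
Equity: weight = 3614/6126 = 0.5899; cost = 11.08%.
Private placement notes: weight = 678/6126 = 0.1107; after-tax cost = 8.1% × (1 − 34%) = 5.3460%.
Debentures: weight = 1172/6126 = 0.1913; after-tax cost = 7.56% × (1 − 34%) = 4.9896%.
Subordinated notes: weight = 662/6126 = 0.1081; after-tax cost = 6.14% × (1 − 34%) = 4.0524%.
WACC = 0.5899 × 11.0800% + 0.1107 × 5.3460% + 0.1913 × 4.9896% + 0.1081 × 4.0524% = 8.5208%.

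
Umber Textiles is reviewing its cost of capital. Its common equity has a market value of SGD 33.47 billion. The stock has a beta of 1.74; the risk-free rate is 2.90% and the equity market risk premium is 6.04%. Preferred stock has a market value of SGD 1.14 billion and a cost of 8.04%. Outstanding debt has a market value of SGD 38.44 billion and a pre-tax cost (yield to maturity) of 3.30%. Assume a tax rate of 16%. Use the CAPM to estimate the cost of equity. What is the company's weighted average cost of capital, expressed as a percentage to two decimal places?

Cost of equity via CAPM: Re = 2.9% + 1.74 × 6.04% = 13.4096%.
Total capital V = 33.47 + 1.14 + 38.44 = 73.05.
Equity: weight = 33.47/73.05 = 0.4582; cost = 13.4096%.
Preferred: weight = 1.14/73.05 = 0.0156; cost = 8.04%.
Debt: weight = 38.44/73.05 = 0.5262; after-tax cost = 3.3% × (1 − 16%) = 2.7720%.
WACC = 0.4582 × 13.4096% + 0.0156 × 8.0400% + 0.5262 × 2.7720% = 7.7281%.

7.73%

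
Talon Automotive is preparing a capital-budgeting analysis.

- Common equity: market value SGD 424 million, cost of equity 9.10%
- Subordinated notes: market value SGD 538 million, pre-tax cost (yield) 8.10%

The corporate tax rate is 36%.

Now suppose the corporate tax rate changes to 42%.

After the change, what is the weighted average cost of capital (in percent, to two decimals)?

After the change:
Total capital V = 424 + 538 = 962.
Equity: weight = 424/962 = 0.4407; cost = 9.1%.
Subordinated notes: weight = 538/962 = 0.5593; after-tax cost = 8.1% × (1 − 42%) = 4.6980%.
WACC = 0.4407 × 9.1000% + 0.5593 × 4.6980% = 6.6382%.

6.64%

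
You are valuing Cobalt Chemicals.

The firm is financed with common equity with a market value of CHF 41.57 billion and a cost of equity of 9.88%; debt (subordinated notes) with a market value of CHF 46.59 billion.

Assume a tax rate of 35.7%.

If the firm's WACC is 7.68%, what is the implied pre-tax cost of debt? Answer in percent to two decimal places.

8.89%

Total capital V = 41.57 + 46.59 = 88.16.
Equity weight = 41.57/88.16 = 0.4715.
Subordinated notes weight = 46.59/88.16 = 0.5285.
Equity contribution = 0.4715 × 9.88% = 4.6587%.
Remaining for debt = 7.68% − 4.6587% = 3.0213%.
Rd × (1 − 35.7%) × 0.5285 = 3.0213%  ⇒  Rd = 8.8912%.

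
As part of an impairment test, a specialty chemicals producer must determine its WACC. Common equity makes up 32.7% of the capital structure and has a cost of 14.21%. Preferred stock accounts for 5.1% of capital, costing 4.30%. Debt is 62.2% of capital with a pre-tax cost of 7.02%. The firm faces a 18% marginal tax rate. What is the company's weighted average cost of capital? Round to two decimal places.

8.45%

After-tax cost of debt = 7.02% × (1 − 18%) = 5.7564%.
WACC = 0.327 × 14.2100% + 0.051 × 4.3000% + 0.622 × 5.7564% = 8.4465%.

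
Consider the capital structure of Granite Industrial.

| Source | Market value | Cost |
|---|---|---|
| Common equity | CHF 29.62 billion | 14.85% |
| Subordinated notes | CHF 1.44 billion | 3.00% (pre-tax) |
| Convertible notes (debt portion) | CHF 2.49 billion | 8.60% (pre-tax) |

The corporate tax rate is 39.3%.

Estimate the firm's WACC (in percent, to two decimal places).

Total capital V = 29.62 + 1.44 + 2.49 = 33.55.
Equity: weight = 29.62/33.55 = 0.8829; cost = 14.85%.
Subordinated notes: weight = 1.44/33.55 = 0.0429; after-tax cost = 3% × (1 − 39.3%) = 1.8210%.
Convertible notes (debt portion): weight = 2.49/33.55 = 0.0742; after-tax cost = 8.6% × (1 − 39.3%) = 5.2202%.
WACC = 0.8829 × 14.8500% + 0.0429 × 1.8210% + 0.0742 × 5.2202% = 13.5761%.

13.58%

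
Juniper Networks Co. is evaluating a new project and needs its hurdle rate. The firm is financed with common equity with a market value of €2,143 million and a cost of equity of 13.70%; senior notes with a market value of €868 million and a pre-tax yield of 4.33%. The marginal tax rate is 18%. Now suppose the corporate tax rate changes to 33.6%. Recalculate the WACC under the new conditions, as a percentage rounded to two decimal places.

10.58%

After the change:
Total capital V = 2143 + 868 = 3011.
Equity: weight = 2143/3011 = 0.7117; cost = 13.7%.
Senior notes: weight = 868/3011 = 0.2883; after-tax cost = 4.33% × (1 − 33.6%) = 2.8751%.
WACC = 0.7117 × 13.7000% + 0.2883 × 2.8751% = 10.5794%.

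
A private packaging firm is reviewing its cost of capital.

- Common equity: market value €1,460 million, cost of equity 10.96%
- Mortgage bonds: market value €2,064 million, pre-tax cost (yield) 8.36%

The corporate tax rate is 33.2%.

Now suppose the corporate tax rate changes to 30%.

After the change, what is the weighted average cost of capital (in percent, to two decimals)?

After the change:
Total capital V = 1460 + 2064 = 3524.
Equity: weight = 1460/3524 = 0.4143; cost = 10.96%.
Mortgage bonds: weight = 2064/3524 = 0.5857; after-tax cost = 8.36% × (1 − 30%) = 5.8520%.
WACC = 0.4143 × 10.9600% + 0.5857 × 5.8520% = 7.9683%.

7.97%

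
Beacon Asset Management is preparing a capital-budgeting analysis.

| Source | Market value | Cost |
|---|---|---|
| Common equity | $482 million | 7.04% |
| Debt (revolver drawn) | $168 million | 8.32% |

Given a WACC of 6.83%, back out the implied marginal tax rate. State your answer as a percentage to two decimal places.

Total capital V = 482 + 168 = 650.
Equity weight = 482/650 = 0.7415.
Revolver drawn weight = 168/650 = 0.2585.
Equity contribution = 0.7415 × 7.04% = 5.2204%.
Debt contribution must be 6.83% − 5.2204% = 1.6096%.
0.2585 × 8.32% × (1 − T) = 1.6096%  ⇒  (1 − T) = 0.7485.
T = 25.1502%.

25.15%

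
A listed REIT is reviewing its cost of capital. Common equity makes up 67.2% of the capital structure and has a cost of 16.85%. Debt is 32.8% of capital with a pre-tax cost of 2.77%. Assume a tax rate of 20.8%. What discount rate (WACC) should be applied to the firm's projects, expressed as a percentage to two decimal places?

After-tax cost of debt = 2.77% × (1 − 20.8%) = 2.1938%.
WACC = 0.672 × 16.8500% + 0.328 × 2.1938% = 12.0428%.

12.04%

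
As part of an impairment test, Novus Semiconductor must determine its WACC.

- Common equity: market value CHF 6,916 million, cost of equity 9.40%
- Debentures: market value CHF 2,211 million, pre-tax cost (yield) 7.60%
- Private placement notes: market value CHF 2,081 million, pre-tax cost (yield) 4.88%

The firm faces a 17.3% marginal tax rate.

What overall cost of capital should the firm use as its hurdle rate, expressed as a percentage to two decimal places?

Total capital V = 6916 + 2211 + 2081 = 11208.
Equity: weight = 6916/11208 = 0.6171; cost = 9.4%.
Debentures: weight = 2211/11208 = 0.1973; after-tax cost = 7.6% × (1 − 17.3%) = 6.2852%.
Private placement notes: weight = 2081/11208 = 0.1857; after-tax cost = 4.88% × (1 − 17.3%) = 4.0358%.
WACC = 0.6171 × 9.4000% + 0.1973 × 6.2852% + 0.1857 × 4.0358% = 7.7896%.

7.79%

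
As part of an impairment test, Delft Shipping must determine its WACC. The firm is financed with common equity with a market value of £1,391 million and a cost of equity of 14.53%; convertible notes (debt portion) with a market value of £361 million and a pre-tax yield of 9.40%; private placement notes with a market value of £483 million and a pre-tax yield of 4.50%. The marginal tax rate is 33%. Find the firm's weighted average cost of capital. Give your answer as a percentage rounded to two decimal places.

Total capital V = 1391 + 361 + 483 = 2235.
Equity: weight = 1391/2235 = 0.6224; cost = 14.53%.
Convertible notes (debt portion): weight = 361/2235 = 0.1615; after-tax cost = 9.4% × (1 − 33%) = 6.2980%.
Private placement notes: weight = 483/2235 = 0.2161; after-tax cost = 4.5% × (1 − 33%) = 3.0150%.
WACC = 0.6224 × 14.5300% + 0.1615 × 6.2980% + 0.2161 × 3.0150% = 10.7119%.

10.71%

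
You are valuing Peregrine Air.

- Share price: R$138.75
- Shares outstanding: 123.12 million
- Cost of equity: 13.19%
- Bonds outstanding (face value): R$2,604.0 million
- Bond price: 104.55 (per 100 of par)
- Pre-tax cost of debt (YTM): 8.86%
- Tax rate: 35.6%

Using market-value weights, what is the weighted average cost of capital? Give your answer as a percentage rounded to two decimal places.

12.16%

Market value of equity E = 138.75 × 123.12m = 17082.9m. Market value of debt D = 2604m × 104.55/100 = 2722.482m.
Total capital V = 17082.9 + 2722.482 = 19805.382.
Equity: weight = 17082.9/19805.382 = 0.8625; cost = 13.19%.
Bonds outstanding: weight = 2722.482/19805.382 = 0.1375; after-tax cost = 8.86% × (1 − 35.6%) = 5.7058%.
WACC = 0.8625 × 13.1900% + 0.1375 × 5.7058% = 12.1612%.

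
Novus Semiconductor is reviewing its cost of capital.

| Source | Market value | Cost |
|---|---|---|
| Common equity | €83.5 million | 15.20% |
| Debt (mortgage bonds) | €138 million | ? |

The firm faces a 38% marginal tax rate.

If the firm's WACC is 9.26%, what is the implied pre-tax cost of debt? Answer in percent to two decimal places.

Total capital V = 83.5 + 138 = 221.5.
Equity weight = 83.5/221.5 = 0.3770.
Mortgage bonds weight = 138/221.5 = 0.6230.
Equity contribution = 0.3770 × 15.2% = 5.7300%.
Remaining for debt = 9.26% − 5.7300% = 3.5300%.
Rd × (1 − 38%) × 0.6230 = 3.5300%  ⇒  Rd = 9.1385%.

9.14%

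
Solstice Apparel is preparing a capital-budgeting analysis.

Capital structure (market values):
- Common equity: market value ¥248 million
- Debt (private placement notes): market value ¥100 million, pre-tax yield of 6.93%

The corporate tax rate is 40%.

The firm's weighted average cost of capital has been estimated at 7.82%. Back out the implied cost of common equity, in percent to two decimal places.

9.30%

Total capital V = 248 + 100 = 348.
Equity weight = 248/348 = 0.7126.
Private placement notes weight = 100/348 = 0.2874.
Debt contribution = 0.2874 × 6.93% × (1 − 40%) = 1.1948%.
Required equity contribution = 7.82% − 1.1948% = 6.6252%.
Re = 6.6252% / 0.7126 = 9.2966%.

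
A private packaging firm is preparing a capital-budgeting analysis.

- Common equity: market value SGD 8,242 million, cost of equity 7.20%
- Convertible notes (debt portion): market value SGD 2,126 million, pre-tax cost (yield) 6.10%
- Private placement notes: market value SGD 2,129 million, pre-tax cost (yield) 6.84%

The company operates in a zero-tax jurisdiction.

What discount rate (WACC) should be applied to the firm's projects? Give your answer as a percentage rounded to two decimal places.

Total capital V = 8242 + 2126 + 2129 = 12497.
Equity: weight = 8242/12497 = 0.6595; cost = 7.2%.
Convertible notes (debt portion): weight = 2126/12497 = 0.1701; after-tax cost = 6.1% × (1 − 0%) = 6.1000%.
Private placement notes: weight = 2129/12497 = 0.1704; after-tax cost = 6.84% × (1 − 0%) = 6.8400%.
WACC = 0.6595 × 7.2000% + 0.1701 × 6.1000% + 0.1704 × 6.8400% = 6.9515%.

6.95%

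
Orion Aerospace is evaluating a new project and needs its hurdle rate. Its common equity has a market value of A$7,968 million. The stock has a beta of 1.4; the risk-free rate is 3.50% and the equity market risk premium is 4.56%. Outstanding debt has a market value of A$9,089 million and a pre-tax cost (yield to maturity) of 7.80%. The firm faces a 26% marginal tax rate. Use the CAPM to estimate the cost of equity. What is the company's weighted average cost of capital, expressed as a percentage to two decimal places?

7.69%

Cost of equity via CAPM: Re = 3.5% + 1.4 × 4.56% = 9.8840%.
Total capital V = 7968 + 9089 = 17057.
Equity: weight = 7968/17057 = 0.4671; cost = 9.884%.
Debt: weight = 9089/17057 = 0.5329; after-tax cost = 7.8% × (1 − 26%) = 5.7720%.
WACC = 0.4671 × 9.8840% + 0.5329 × 5.7720% = 7.6929%.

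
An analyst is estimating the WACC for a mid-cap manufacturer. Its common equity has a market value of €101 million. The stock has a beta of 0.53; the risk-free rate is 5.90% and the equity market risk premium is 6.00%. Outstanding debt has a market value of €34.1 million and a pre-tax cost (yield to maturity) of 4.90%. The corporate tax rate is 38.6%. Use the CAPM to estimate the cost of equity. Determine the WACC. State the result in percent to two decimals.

Cost of equity via CAPM: Re = 5.9% + 0.53 × 6.0% = 9.0800%.
Total capital V = 101 + 34.1 = 135.1.
Equity: weight = 101/135.1 = 0.7476; cost = 9.08%.
Debt: weight = 34.1/135.1 = 0.2524; after-tax cost = 4.9% × (1 − 38.6%) = 3.0086%.
WACC = 0.7476 × 9.0800% + 0.2524 × 3.0086% = 7.5475%.

7.55%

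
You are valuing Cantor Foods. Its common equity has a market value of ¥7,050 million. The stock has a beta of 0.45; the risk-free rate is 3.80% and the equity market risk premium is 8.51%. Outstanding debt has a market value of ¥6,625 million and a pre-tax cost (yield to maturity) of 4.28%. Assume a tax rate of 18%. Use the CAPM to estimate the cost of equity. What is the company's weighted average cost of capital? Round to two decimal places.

Cost of equity via CAPM: Re = 3.8% + 0.45 × 8.51% = 7.6295%.
Total capital V = 7050 + 6625 = 13675.
Equity: weight = 7050/13675 = 0.5155; cost = 7.6295%.
Debt: weight = 6625/13675 = 0.4845; after-tax cost = 4.28% × (1 − 18%) = 3.5096%.
WACC = 0.5155 × 7.6295% + 0.4845 × 3.5096% = 5.6336%.

5.63%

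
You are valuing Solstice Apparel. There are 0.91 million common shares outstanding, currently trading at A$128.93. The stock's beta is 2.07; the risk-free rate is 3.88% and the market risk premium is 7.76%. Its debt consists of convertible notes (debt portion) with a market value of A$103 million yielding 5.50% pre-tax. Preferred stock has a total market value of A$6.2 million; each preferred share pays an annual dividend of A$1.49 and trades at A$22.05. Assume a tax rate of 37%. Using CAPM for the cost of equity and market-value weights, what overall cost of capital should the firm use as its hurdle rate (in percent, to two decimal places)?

12.09%

Cost of equity via CAPM: Re = 3.88% + 2.07 × 7.76% = 19.9432%.
Cost of preferred: Rp = 1.49 / 22.05 = 6.7574%.
Market value of equity E = 128.93 × 0.91m = 117.3263m.
Total capital V = 117.3263 + 6.2 + 103 = 226.5263.
Equity: weight = 117.3263/226.5263 = 0.5179; cost = 19.9432%.
Preferred: weight = 6.2/226.5263 = 0.0274; cost = 6.7574%.
Convertible notes (debt portion): weight = 103/226.5263 = 0.4547; after-tax cost = 5.5% × (1 − 37%) = 3.4650%.
WACC = 0.5179 × 19.9432% + 0.0274 × 6.7574% + 0.4547 × 3.4650% = 12.0898%.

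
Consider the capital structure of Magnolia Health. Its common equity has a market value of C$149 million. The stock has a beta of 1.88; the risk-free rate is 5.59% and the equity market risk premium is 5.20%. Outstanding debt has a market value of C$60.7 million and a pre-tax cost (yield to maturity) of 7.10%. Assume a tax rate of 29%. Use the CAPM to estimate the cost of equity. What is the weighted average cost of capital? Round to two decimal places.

Cost of equity via CAPM: Re = 5.59% + 1.88 × 5.2% = 15.3660%.
Total capital V = 149 + 60.7 = 209.7.
Equity: weight = 149/209.7 = 0.7105; cost = 15.366%.
Debt: weight = 60.7/209.7 = 0.2895; after-tax cost = 7.1% × (1 − 29%) = 5.0410%.
WACC = 0.7105 × 15.3660% + 0.2895 × 5.0410% = 12.3773%.

12.38%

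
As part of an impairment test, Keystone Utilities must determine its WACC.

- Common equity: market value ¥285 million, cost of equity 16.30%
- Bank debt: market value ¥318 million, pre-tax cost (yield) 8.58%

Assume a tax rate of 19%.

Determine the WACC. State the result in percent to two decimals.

11.37%

Total capital V = 285 + 318 = 603.
Equity: weight = 285/603 = 0.4726; cost = 16.3%.
Bank debt: weight = 318/603 = 0.5274; after-tax cost = 8.58% × (1 − 19%) = 6.9498%.
WACC = 0.4726 × 16.3000% + 0.5274 × 6.9498% = 11.3690%.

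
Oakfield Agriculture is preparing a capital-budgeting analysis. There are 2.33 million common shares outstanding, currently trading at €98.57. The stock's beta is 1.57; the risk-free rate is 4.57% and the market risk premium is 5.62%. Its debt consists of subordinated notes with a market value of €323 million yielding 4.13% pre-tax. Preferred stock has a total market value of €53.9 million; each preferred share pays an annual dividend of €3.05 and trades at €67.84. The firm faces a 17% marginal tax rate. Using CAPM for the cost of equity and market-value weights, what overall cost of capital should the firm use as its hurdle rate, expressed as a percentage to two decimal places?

7.30%

Cost of equity via CAPM: Re = 4.57% + 1.57 × 5.62% = 13.3934%.
Cost of preferred: Rp = 3.05 / 67.84 = 4.4959%.
Market value of equity E = 98.57 × 2.33m = 229.6681m.
Total capital V = 229.6681 + 53.9 + 323 = 606.5681.
Equity: weight = 229.6681/606.5681 = 0.3786; cost = 13.3934%.
Preferred: weight = 53.9/606.5681 = 0.0889; cost = 4.4959%.
Subordinated notes: weight = 323/606.5681 = 0.5325; after-tax cost = 4.13% × (1 − 17%) = 3.4279%.
WACC = 0.3786 × 13.3934% + 0.0889 × 4.4959% + 0.5325 × 3.4279% = 7.2961%.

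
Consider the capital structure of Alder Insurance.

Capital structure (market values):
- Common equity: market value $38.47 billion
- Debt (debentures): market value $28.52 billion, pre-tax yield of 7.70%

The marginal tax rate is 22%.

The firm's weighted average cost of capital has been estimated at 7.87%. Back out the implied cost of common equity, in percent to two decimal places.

9.25%

Total capital V = 38.47 + 28.52 = 66.99.
Equity weight = 38.47/66.99 = 0.5743.
Debentures weight = 28.52/66.99 = 0.4257.
Debt contribution = 0.4257 × 7.7% × (1 − 22%) = 2.5570%.
Required equity contribution = 7.87% − 2.5570% = 5.3130%.
Re = 5.3130% / 0.5743 = 9.2519%.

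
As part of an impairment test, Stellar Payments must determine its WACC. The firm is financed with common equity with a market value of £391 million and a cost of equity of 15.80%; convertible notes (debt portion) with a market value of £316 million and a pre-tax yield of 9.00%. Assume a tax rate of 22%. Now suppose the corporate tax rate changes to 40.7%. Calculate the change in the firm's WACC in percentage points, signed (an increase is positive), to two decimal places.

Current WACC:
Total capital V = 391 + 316 = 707.
Equity: weight = 391/707 = 0.5530; cost = 15.8%.
Convertible notes (debt portion): weight = 316/707 = 0.4470; after-tax cost = 9% × (1 − 22%) = 7.0200%.
WACC = 0.5530 × 15.8000% + 0.4470 × 7.0200% = 11.8757%.
After the change:
Total capital V = 391 + 316 = 707.
Equity: weight = 391/707 = 0.5530; cost = 15.8%.
Convertible notes (debt portion): weight = 316/707 = 0.4470; after-tax cost = 9% × (1 − 40.7%) = 5.3370%.
WACC = 0.5530 × 15.8000% + 0.4470 × 5.3370% = 11.1235%.
Change in WACC = 11.1235% − 11.8757% = -0.7522 pp.

-0.75 pp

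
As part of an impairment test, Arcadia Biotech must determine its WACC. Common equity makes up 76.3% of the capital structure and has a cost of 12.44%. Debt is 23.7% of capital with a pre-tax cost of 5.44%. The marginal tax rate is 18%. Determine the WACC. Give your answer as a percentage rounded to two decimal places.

10.55%

After-tax cost of debt = 5.44% × (1 − 18%) = 4.4608%.
WACC = 0.763 × 12.4400% + 0.237 × 4.4608% = 10.5489%.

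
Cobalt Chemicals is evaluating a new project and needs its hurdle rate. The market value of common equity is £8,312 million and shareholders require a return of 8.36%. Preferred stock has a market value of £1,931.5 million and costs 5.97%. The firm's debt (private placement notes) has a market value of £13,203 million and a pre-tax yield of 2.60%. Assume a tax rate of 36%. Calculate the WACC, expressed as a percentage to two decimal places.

4.39%

Total capital V = 8312 + 1931.5 + 13203 = 23446.5.
Equity: weight = 8312/23446.5 = 0.3545; cost = 8.36%.
Preferred: weight = 1931.5/23446.5 = 0.0824; cost = 5.97%.
Private placement notes: weight = 13203/23446.5 = 0.5631; after-tax cost = 2.6% × (1 − 36%) = 1.6640%.
WACC = 0.3545 × 8.3600% + 0.0824 × 5.9700% + 0.5631 × 1.6640% = 4.3925%.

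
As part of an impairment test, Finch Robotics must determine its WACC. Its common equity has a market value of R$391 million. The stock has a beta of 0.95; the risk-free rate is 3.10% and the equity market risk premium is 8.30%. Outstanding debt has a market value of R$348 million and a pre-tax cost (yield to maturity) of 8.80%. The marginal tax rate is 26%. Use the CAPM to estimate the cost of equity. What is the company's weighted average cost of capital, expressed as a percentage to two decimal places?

Cost of equity via CAPM: Re = 3.1% + 0.95 × 8.3% = 10.9850%.
Total capital V = 391 + 348 = 739.
Equity: weight = 391/739 = 0.5291; cost = 10.985%.
Debt: weight = 348/739 = 0.4709; after-tax cost = 8.8% × (1 − 26%) = 6.5120%.
WACC = 0.5291 × 10.9850% + 0.4709 × 6.5120% = 8.8786%.

8.88%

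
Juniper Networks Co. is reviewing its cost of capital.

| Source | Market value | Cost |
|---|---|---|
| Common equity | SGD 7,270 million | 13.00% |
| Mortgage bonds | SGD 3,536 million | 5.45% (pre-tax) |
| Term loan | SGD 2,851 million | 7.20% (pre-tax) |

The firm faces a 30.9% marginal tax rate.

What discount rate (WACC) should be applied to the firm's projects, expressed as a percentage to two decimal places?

8.93%

Total capital V = 7270 + 3536 + 2851 = 13657.
Equity: weight = 7270/13657 = 0.5323; cost = 13%.
Mortgage bonds: weight = 3536/13657 = 0.2589; after-tax cost = 5.45% × (1 − 30.9%) = 3.7660%.
Term loan: weight = 2851/13657 = 0.2088; after-tax cost = 7.2% × (1 − 30.9%) = 4.9752%.
WACC = 0.5323 × 13.0000% + 0.2589 × 3.7660% + 0.2088 × 4.9752% = 8.9339%.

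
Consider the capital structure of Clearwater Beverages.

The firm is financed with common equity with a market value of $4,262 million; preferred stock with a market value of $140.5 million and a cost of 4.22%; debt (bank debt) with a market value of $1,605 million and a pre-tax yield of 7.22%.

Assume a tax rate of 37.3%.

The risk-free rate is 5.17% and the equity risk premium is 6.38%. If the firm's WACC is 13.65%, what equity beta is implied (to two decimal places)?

1.92

Total capital V = 4262 + 140.5 + 1605 = 6007.5.
Equity weight = 4262/6007.5 = 0.7094.
Preferred weight = 140.5/6007.5 = 0.0234.
Bank debt weight = 1605/6007.5 = 0.2672.
Debt contribution = 0.2672 × 7.22% × (1 − 37.3%) = 1.2094%.
Preferred contribution = 0.0234 × 4.22% = 0.0987%.
Required equity contribution = 13.65% − 1.3081% = 12.3419%  ⇒  Re = 17.3965%.
CAPM: 17.3965% = 5.17% + β × 6.38%  ⇒  β = 1.9164.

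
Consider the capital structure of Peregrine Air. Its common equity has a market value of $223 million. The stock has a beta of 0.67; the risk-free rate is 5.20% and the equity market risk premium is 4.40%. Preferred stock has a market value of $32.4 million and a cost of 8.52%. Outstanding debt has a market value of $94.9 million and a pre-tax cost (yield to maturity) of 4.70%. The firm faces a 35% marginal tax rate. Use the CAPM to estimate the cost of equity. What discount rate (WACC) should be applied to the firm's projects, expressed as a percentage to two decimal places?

Cost of equity via CAPM: Re = 5.2% + 0.67 × 4.4% = 8.1480%.
Total capital V = 223 + 32.4 + 94.9 = 350.3.
Equity: weight = 223/350.3 = 0.6366; cost = 8.148%.
Preferred: weight = 32.4/350.3 = 0.0925; cost = 8.52%.
Debt: weight = 94.9/350.3 = 0.2709; after-tax cost = 4.7% × (1 − 35%) = 3.0550%.
WACC = 0.6366 × 8.1480% + 0.0925 × 8.5200% + 0.2709 × 3.0550% = 6.8027%.

6.80%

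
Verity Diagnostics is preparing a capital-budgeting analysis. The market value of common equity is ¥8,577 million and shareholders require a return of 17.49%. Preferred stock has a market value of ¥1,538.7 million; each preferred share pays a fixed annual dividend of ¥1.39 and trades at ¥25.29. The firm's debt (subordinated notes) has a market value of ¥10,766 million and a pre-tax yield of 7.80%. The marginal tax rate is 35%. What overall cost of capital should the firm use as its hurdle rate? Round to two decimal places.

Cost of preferred: Rp = 1.39 / 25.29 = 5.4962%.
Total capital V = 8577 + 1538.7 + 10766 = 20881.7.
Equity: weight = 8577/20881.7 = 0.4107; cost = 17.49%.
Preferred: weight = 1538.7/20881.7 = 0.0737; cost = 5.4962%.
Subordinated notes: weight = 10766/20881.7 = 0.5156; after-tax cost = 7.8% × (1 − 35%) = 5.0700%.
WACC = 0.4107 × 17.4900% + 0.0737 × 5.4962% + 0.5156 × 5.0700% = 10.2028%.

10.20%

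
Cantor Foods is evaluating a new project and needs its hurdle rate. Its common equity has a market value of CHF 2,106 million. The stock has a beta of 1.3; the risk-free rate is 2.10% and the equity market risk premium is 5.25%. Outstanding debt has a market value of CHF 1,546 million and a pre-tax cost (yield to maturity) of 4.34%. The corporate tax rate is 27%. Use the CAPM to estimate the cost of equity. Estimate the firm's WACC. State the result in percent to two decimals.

6.49%

Cost of equity via CAPM: Re = 2.1% + 1.3 × 5.25% = 8.9250%.
Total capital V = 2106 + 1546 = 3652.
Equity: weight = 2106/3652 = 0.5767; cost = 8.925%.
Debt: weight = 1546/3652 = 0.4233; after-tax cost = 4.34% × (1 − 27%) = 3.1682%.
WACC = 0.5767 × 8.9250% + 0.4233 × 3.1682% = 6.4880%.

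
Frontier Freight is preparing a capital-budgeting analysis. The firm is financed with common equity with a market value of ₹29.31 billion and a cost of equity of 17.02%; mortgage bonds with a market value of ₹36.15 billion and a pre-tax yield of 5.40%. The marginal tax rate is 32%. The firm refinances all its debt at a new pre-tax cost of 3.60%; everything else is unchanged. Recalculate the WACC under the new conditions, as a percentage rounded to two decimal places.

8.97%

After the change:
Total capital V = 29.31 + 36.15 = 65.46.
Equity: weight = 29.31/65.46 = 0.4478; cost = 17.02%.
Mortgage bonds: weight = 36.15/65.46 = 0.5522; after-tax cost = 3.6% × (1 − 32%) = 2.4480%.
WACC = 0.4478 × 17.0200% + 0.5522 × 2.4480% = 8.9727%.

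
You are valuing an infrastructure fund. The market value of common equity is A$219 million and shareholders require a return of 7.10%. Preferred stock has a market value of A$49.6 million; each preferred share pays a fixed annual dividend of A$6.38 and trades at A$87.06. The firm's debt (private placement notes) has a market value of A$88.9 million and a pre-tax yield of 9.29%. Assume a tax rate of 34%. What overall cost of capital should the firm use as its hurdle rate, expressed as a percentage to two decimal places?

Cost of preferred: Rp = 6.38 / 87.06 = 7.3283%.
Total capital V = 219 + 49.6 + 88.9 = 357.5.
Equity: weight = 219/357.5 = 0.6126; cost = 7.1%.
Preferred: weight = 49.6/357.5 = 0.1387; cost = 7.3283%.
Private placement notes: weight = 88.9/357.5 = 0.2487; after-tax cost = 9.29% × (1 − 34%) = 6.1314%.
WACC = 0.6126 × 7.1000% + 0.1387 × 7.3283% + 0.2487 × 6.1314% = 6.8908%.

6.89%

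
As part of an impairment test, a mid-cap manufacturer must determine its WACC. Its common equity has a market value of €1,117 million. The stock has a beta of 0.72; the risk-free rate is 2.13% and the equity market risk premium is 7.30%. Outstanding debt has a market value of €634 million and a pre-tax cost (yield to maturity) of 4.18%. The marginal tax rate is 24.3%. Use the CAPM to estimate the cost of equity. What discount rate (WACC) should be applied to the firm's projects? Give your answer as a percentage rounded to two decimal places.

Cost of equity via CAPM: Re = 2.13% + 0.72 × 7.3% = 7.3860%.
Total capital V = 1117 + 634 = 1751.
Equity: weight = 1117/1751 = 0.6379; cost = 7.386%.
Debt: weight = 634/1751 = 0.3621; after-tax cost = 4.18% × (1 − 24.3%) = 3.1643%.
WACC = 0.6379 × 7.3860% + 0.3621 × 3.1643% = 5.8574%.

5.86%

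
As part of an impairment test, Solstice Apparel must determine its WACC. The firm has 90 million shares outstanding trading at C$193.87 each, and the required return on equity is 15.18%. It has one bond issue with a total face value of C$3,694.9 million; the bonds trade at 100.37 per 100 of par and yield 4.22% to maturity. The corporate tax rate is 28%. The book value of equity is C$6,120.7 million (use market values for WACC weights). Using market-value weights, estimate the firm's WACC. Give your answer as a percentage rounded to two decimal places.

13.05%

Market value of equity E = 193.87 × 90m = 17448.3m. Market value of debt D = 3694.9m × 100.37/100 = 3708.57113m.
Total capital V = 17448.3 + 3708.57113 = 21156.87113.
Equity: weight = 17448.3/21156.87113 = 0.8247; cost = 15.18%.
Bonds outstanding: weight = 3708.57113/21156.87113 = 0.1753; after-tax cost = 4.22% × (1 − 28%) = 3.0384%.
WACC = 0.8247 × 15.1800% + 0.1753 × 3.0384% = 13.0517%.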